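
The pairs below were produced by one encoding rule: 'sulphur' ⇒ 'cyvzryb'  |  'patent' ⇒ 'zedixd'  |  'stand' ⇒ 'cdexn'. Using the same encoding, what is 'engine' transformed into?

Vowels shift forward by 4 and consonants shift forward by 10.
Applying it to engine: e(vowel)+4=i, n(cons)+10=x, g(cons)+10=q, i(vowel)+4=m, n(cons)+10=x, e(vowel)+4=i.

ixqmxi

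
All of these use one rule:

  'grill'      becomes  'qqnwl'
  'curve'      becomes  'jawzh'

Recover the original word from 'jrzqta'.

volume

The output letters match the input read backwards, each shifted +5: grill reversed is llirg. Read the word backwards and shift each letter +5.
Reversing it on jrzqta: shift back: j−5=e, r−5=m, z−5=u, q−5=l, t−5=o, a−5=v → emulov; then reverse → volume.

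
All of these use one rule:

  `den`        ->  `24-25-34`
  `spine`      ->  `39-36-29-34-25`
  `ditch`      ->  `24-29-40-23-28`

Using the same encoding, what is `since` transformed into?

d is letter #4 and maps to 24: an offset of 20. Letters become their 1-based position plus 20 (so a→21, b→22, …).
On since: s=19→39, i=9→29, n=14→34, c=3→23, e=5→25.

39-29-34-23-25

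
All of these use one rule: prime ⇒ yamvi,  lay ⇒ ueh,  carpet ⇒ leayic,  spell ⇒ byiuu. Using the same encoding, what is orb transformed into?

sak

The shift depends on letter class: consonant p→y is +9, but vowel i→m is +4. The rule splits by letter class: vowels +4, consonants +9.
On orb: o(vowel)+4=s, r(cons)+9=a, b(cons)+9=k.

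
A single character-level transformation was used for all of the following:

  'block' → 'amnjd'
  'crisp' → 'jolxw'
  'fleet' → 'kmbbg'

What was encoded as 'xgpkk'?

stuff

b(1)→a(0) and l(11)→m(12) fit y≡9x+17 (mod 26); the inverse of 9 mod 26 is 3. This is an affine cipher: with a=0,…,z=25, each position x becomes (9x+17) mod 26.
Undoing it on xgpkk: x(23)→3·(23−17)≡18=s; g(6)→3·(6−17)≡19=t; p(15)→3·(15−17)≡20=u; k(10)→3·(10−17)≡5=f; k(10)→3·(10−17)≡5=f (all mod 26).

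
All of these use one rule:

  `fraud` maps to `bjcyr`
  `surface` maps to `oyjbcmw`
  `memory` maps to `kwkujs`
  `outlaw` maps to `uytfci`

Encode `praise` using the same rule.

zjcqow

f(5)→b(1) and r(17)→j(9) fit y≡5x+2 (mod 26); the inverse of 5 mod 26 is 21. Each letter's alphabet position (a=0..z=25) is mapped through 5·x+2 mod 26 — an affine cipher.
Applying it to praise: p(15)→5·15+2≡25=z; r(17)→5·17+2≡9=j; a(0)→5·0+2≡2=c; i(8)→5·8+2≡16=q; s(18)→5·18+2≡14=o; e(4)→5·4+2≡22=w (all mod 26).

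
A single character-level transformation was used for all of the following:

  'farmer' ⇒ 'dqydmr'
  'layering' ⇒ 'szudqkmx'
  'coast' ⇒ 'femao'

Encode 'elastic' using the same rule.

oufemxq

The output letters match the input read backwards, each shifted +12: farmer reversed is remraf. Read the word backwards and shift each letter +12.
On elastic: reverse → citsale; then shift: c+12=o, i+12=u, t+12=f, s+12=e, a+12=m, l+12=x, e+12=q.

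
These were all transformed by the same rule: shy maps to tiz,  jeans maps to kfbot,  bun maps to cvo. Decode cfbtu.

beast

Compare letters: s→t is +1, h→i is +1, y→z is +1 — a constant shift. Each letter is shifted forward by 1 in the alphabet (a Caesar shift of +1).
Reversing it on cfbtu: c−1=b, f−1=e, b−1=a, t−1=s, u−1=t.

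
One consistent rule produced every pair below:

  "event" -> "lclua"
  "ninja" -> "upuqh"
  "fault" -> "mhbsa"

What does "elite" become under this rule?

Compare letters: e→l is +7, v→c is +7, e→l is +7 — a constant shift. Each letter is shifted forward by 7 in the alphabet (a Caesar shift of +7).
On elite: e+7=l, l+7=s, i+7=p, t+7=a, e+7=l.

lspal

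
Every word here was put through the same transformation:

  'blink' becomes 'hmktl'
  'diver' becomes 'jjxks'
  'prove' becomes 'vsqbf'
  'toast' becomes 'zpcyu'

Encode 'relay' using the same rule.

A repeating key of period 3 is used — shifts +6, +1, +2 over and over.
Applying it to relay: r+6=x, e+1=f, l+2=n, a+6=g, y+1=z.

xfngz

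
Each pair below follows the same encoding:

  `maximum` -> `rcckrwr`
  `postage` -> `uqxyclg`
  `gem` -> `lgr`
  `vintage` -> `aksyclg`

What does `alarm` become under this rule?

cqcwr

The rule splits by letter class: vowels +2, consonants +5.
For alarm: a(vowel)+2=c, l(cons)+5=q, a(vowel)+2=c, r(cons)+5=w, m(cons)+5=r.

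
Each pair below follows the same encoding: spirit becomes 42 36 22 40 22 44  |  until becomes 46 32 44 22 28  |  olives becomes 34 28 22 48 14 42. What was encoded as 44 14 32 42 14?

tense

s(#19)→42 and p(#16)→36: differences scale by 2, so n = 2·pos + 4. Each letter becomes 2×(its alphabet position, a=1..z=26) + 4.
Reversing it on 44 14 32 42 14: 44→(44−4)÷2=20=t, 14→(14−4)÷2=5=e, 32→(32−4)÷2=14=n, 42→(42−4)÷2=19=s, 14→(14−4)÷2=5=e.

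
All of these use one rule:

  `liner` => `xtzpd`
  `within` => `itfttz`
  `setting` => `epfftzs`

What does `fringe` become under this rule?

The shift depends on letter class: consonant l→x is +12, but vowel i→t is +11. The rule splits by letter class: vowels +11, consonants +12.
Applying it to fringe: f(cons)+12=r, r(cons)+12=d, i(vowel)+11=t, n(cons)+12=z, g(cons)+12=s, e(vowel)+11=p.

rdtzsp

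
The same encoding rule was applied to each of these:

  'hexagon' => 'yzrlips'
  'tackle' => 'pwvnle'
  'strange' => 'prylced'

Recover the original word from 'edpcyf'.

The output letters match the input read backwards, each shifted +11: hexagon reversed is nogaxeh. The word is reversed, then every letter is shifted forward by 11.
Decoding edpcyf: shift back: e−11=t, d−11=s, p−11=e, c−11=r, y−11=n, f−11=u → tsernu; then reverse → unrest.

unrest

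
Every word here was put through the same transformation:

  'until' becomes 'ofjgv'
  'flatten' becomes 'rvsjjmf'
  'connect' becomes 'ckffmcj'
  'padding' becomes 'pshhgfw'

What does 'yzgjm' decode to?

u(20)→o(14) and n(13)→f(5) fit y≡5x+18 (mod 26); the inverse of 5 mod 26 is 21. This is an affine cipher: with a=0,…,z=25, each position x becomes (5x+18) mod 26.
Decoding yzgjm: y(24)→21·(24−18)≡22=w; z(25)→21·(25−18)≡17=r; g(6)→21·(6−18)≡8=i; j(9)→21·(9−18)≡19=t; m(12)→21·(12−18)≡4=e (all mod 26).

write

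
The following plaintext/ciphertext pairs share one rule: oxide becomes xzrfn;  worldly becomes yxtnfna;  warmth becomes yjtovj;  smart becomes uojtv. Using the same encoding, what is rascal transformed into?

tjuejn

The shift depends on letter class: consonant x→z is +2, but vowel o→x is +9. Vowels shift forward by 9 and consonants shift forward by 2.
Applying it to rascal: r(cons)+2=t, a(vowel)+9=j, s(cons)+2=u, c(cons)+2=e, a(vowel)+9=j, l(cons)+2=n.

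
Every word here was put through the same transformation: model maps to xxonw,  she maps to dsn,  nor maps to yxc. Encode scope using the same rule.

The shift depends on letter class: consonant m→x is +11, but vowel o→x is +9. The rule splits by letter class: vowels +9, consonants +11.
For scope: s(cons)+11=d, c(cons)+11=n, o(vowel)+9=x, p(cons)+11=a, e(vowel)+9=n.

dnxan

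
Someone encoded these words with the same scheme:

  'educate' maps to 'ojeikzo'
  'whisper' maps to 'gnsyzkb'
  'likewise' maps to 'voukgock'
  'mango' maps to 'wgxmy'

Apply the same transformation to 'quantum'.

aaktdaw

The shifts repeat in a cycle of length 2: positions 0,1,… shift by +10, +6, then the pattern repeats.
Applying it to quantum: q+10=a, u+6=a, a+10=k, n+6=t, t+10=d, u+6=a, m+10=w.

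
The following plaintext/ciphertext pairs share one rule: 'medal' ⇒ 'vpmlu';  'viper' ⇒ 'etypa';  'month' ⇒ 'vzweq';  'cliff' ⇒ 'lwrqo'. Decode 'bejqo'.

staff

Shifts by position in medal: pos 0: m→v (+9), pos 1: e→p (+11), pos 2: d→m (+9), pos 3: a→l (+11) — repeating every 2. A repeating key of period 2 is used — shifts +9, +11 over and over.
Undoing it on bejqo: b−9=s, e−11=t, j−9=a, q−11=f, o−9=f.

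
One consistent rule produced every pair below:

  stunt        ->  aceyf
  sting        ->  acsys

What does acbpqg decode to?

Letter i (0-indexed) is shifted by i+8, so successive shifts are 8, 9, 10, ….
Reversing it on acbpqg: a−8=s, c−9=t, b−10=r, p−11=e, q−12=e, g−13=t.

street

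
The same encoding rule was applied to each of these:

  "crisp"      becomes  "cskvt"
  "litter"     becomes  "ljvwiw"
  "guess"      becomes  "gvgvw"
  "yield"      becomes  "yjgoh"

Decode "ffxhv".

Each letter shifts forward by its position index (0, 1, 2, …) — the shift grows by one for each successive letter.
Reversing it on ffxhv: f−0=f, f−1=e, x−2=v, h−3=e, v−4=r.

fever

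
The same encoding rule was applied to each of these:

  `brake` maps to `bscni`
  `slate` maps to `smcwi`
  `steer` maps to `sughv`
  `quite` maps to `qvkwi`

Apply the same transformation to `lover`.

lpxhv

In brake: b→b is +0, r→s is +1, a→c is +2, k→n is +3 — the shift increases by 1 each position. The shift increases by 1 at each position, starting from +0: 0, 1, 2, ….
Applying it to lover: l+0=l, o+1=p, v+2=x, e+3=h, r+4=v.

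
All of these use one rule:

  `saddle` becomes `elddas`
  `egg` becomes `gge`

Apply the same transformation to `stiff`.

ffits

The output letters match the input read backwards: saddle reversed is elddas. It's just the letters in reverse order.
On stiff: reverse → ffits.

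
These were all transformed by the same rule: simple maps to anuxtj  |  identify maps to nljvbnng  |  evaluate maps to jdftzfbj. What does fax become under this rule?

nff

The shift depends on letter class: consonant s→a is +8, but vowel i→n is +5. Two shifts are in play — +5 for a/e/i/o/u, +8 for every other letter.
For fax: f(cons)+8=n, a(vowel)+5=f, x(cons)+8=f.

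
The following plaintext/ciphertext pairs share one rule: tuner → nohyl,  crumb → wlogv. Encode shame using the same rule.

This is a Caesar cipher with shift 20.
On shame: s+20=m, h+20=b, a+20=u, m+20=g, e+20=y.

mbugy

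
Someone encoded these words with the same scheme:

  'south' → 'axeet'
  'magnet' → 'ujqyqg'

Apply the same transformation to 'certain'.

In south: s→a is +8, o→x is +9, u→e is +10, t→e is +11 — the shift increases by 1 each position. Each letter shifts forward by (position + 8), i.e. 8, 9, 10, … — the shift grows by one for each successive letter.
On certain: c+8=k, e+9=n, r+10=b, t+11=e, a+12=m, i+13=v, n+14=b.

knbemvb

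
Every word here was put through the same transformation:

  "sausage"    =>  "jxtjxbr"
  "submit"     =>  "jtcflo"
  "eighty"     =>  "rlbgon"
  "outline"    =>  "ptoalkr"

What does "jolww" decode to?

stiff

This is an affine cipher: with a=0,…,z=25, each position x becomes (5x+23) mod 26.
Decoding jolww: j(9)→21·(9−23)≡18=s; o(14)→21·(14−23)≡19=t; l(11)→21·(11−23)≡8=i; w(22)→21·(22−23)≡5=f; w(22)→21·(22−23)≡5=f (all mod 26).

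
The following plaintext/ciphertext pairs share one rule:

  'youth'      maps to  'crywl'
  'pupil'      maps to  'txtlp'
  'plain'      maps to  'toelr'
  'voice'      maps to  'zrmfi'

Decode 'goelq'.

Shifts by position in youth: pos 0: y→c (+4), pos 1: o→r (+3), pos 2: u→y (+4), pos 3: t→w (+3) — repeating every 2. It's a Vigenère-style cipher with numeric key [4,3]: position i shifts by key[i mod 2].
Reversing it on goelq: g−4=c, o−3=l, e−4=a, l−3=i, q−4=m.

claim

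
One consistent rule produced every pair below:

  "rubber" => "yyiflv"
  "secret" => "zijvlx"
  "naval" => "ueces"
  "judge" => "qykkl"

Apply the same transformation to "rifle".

It's a Vigenère-style cipher with numeric key [7,4]: position i shifts by key[i mod 2].
For rifle: r+7=y, i+4=m, f+7=m, l+4=p, e+7=l.

ymmpl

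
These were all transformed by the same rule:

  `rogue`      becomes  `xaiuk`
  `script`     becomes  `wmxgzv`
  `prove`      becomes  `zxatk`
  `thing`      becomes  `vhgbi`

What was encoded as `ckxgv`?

r(17)→x(23) and o(14)→a(0) fit y≡25x+14 (mod 26); the inverse of 25 mod 26 is 25. Each letter's alphabet position (a=0..z=25) is mapped through 25·x+14 mod 26 — an affine cipher.
Undoing it on ckxgv: c(2)→25·(2−14)≡12=m; k(10)→25·(10−14)≡4=e; x(23)→25·(23−14)≡17=r; g(6)→25·(6−14)≡8=i; v(21)→25·(21−14)≡19=t (all mod 26).

merit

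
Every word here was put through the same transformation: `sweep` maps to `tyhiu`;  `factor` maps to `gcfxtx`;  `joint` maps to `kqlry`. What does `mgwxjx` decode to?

In sweep: s→t is +1, w→y is +2, e→h is +3, e→i is +4 — the shift increases by 1 each position. The shift increases by 1 at each position, starting from +1: 1, 2, 3, ….
Reversing it on mgwxjx: m−1=l, g−2=e, w−3=t, x−4=t, j−5=e, x−6=r.

letter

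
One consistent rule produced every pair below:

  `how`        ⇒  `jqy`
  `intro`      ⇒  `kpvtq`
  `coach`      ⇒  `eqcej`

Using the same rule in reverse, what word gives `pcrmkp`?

Compare letters: h→j is +2, o→q is +2, w→y is +2 — a constant shift. This is a Caesar cipher with shift 2.
Decoding pcrmkp: p−2=n, c−2=a, r−2=p, m−2=k, k−2=i, p−2=n.

napkin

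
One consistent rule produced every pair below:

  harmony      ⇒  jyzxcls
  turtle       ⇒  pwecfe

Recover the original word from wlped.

The output letters match the input read backwards, each shifted +11: harmony reversed is ynomrah. Two steps: reverse the string, then apply a Caesar shift of +11.
Reversing it on wlped: shift back: w−11=l, l−11=a, p−11=e, e−11=t, d−11=s → laets; then reverse → steal.

steal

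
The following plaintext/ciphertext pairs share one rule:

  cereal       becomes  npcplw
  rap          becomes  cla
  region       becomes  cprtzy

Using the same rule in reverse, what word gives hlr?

wag

Compare letters: c→n is +11, e→p is +11, r→c is +11 — a constant shift. This is a Caesar cipher with shift 11.
Decoding hlr: h−11=w, l−11=a, r−11=g.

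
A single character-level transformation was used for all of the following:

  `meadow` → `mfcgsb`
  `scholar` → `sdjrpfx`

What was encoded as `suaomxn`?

stylish

In meadow: m→m is +0, e→f is +1, a→c is +2, d→g is +3 — the shift increases by 1 each position. Letter i (0-indexed) is shifted by i+0, so successive shifts are 0, 1, 2, ….
Reversing it on suaomxn: s−0=s, u−1=t, a−2=y, o−3=l, m−4=i, x−5=s, n−6=h.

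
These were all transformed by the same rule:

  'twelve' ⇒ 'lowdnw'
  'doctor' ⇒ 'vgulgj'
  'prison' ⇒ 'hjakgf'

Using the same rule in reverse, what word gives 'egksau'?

mosaic

This is a Caesar cipher with shift 18.
Decoding egksau: e−18=m, g−18=o, k−18=s, s−18=a, a−18=i, u−18=c.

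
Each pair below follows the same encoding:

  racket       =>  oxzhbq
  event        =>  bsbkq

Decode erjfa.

Every letter moves 23 places later in the alphabet, wrapping around z→a.
Reversing it on erjfa: e−23=h, r−23=u, j−23=m, f−23=i, a−23=d.

humid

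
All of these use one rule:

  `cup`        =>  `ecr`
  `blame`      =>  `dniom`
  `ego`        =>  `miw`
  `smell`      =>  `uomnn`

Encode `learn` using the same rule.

nmitp

Vowels shift forward by 8 and consonants shift forward by 2.
Applying it to learn: l(cons)+2=n, e(vowel)+8=m, a(vowel)+8=i, r(cons)+2=t, n(cons)+2=p.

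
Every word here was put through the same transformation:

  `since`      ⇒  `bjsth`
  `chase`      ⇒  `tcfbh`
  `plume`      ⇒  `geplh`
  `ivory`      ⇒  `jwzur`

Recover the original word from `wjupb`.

virus

s(18)→b(1) and i(8)→j(9) fit y≡7x+5 (mod 26); the inverse of 7 mod 26 is 15. Treating letters as 0–25, the rule is x ↦ 7x + 5 (mod 26).
Decoding wjupb: w(22)→15·(22−5)≡21=v; j(9)→15·(9−5)≡8=i; u(20)→15·(20−5)≡17=r; p(15)→15·(15−5)≡20=u; b(1)→15·(1−5)≡18=s (all mod 26).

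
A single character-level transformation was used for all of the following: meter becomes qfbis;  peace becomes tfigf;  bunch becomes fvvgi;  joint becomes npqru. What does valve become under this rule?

zbtzf

Shifts by position in meter: pos 0: m→q (+4), pos 1: e→f (+1), pos 2: t→b (+8), pos 3: e→i (+4), pos 4: r→s (+1) — repeating every 3. The shifts repeat in a cycle of length 3: positions 0,1,… shift by +4, +1, +8, then the pattern repeats.
On valve: v+4=z, a+1=b, l+8=t, v+4=z, e+1=f.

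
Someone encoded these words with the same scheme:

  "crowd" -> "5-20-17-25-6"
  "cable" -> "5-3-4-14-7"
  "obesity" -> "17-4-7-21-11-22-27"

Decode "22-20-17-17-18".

troop

c is letter #3 and maps to 5: an offset of 2. Letters become their 1-based position plus 2 (so a→3, b→4, …).
Reversing it on 22-20-17-17-18: 22→(22−2)÷1=20=t, 20→(20−2)÷1=18=r, 17→(17−2)÷1=15=o, 17→(17−2)÷1=15=o, 18→(18−2)÷1=16=p.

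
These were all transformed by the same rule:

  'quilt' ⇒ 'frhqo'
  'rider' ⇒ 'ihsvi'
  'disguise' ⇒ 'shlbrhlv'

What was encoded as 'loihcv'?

q(16)→f(5) and u(20)→r(17) fit y≡3x+9 (mod 26); the inverse of 3 mod 26 is 9. This is an affine cipher: with a=0,…,z=25, each position x becomes (3x+9) mod 26.
Decoding loihcv: l(11)→9·(11−9)≡18=s; o(14)→9·(14−9)≡19=t; i(8)→9·(8−9)≡17=r; h(7)→9·(7−9)≡8=i; c(2)→9·(2−9)≡15=p; v(21)→9·(21−9)≡4=e (all mod 26).

stripe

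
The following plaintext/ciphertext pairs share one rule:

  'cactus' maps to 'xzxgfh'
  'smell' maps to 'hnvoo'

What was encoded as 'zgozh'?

atlas

Each letter is replaced by its mirror in the alphabet: a↔z, b↔y, c↔x, and so on (the Atbash cipher).
Reversing it on zgozh: z↔a, g↔t, o↔l, z↔a, h↔s.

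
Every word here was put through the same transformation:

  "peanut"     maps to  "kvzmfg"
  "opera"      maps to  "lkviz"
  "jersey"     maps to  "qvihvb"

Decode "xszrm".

Treating letters as 0–25, the rule is x ↦ 25x + 25 (mod 26).
Decoding xszrm: x(23)→25·(23−25)≡2=c; s(18)→25·(18−25)≡7=h; z(25)→25·(25−25)≡0=a; r(17)→25·(17−25)≡8=i; m(12)→25·(12−25)≡13=n (all mod 26).

chain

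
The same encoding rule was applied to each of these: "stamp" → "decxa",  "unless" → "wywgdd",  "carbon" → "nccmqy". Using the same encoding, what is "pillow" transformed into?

The shift depends on letter class: consonant s→d is +11, but vowel a→c is +2. The rule splits by letter class: vowels +2, consonants +11.
Applying it to pillow: p(cons)+11=a, i(vowel)+2=k, l(cons)+11=w, l(cons)+11=w, o(vowel)+2=q, w(cons)+11=h.

akwwqh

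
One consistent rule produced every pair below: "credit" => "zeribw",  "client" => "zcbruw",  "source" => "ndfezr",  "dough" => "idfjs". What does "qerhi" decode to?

bread

c(2)→z(25) and r(17)→e(4) fit y≡9x+7 (mod 26); the inverse of 9 mod 26 is 3. This is an affine cipher: with a=0,…,z=25, each position x becomes (9x+7) mod 26.
Decoding qerhi: q(16)→3·(16−7)≡1=b; e(4)→3·(4−7)≡17=r; r(17)→3·(17−7)≡4=e; h(7)→3·(7−7)≡0=a; i(8)→3·(8−7)≡3=d (all mod 26).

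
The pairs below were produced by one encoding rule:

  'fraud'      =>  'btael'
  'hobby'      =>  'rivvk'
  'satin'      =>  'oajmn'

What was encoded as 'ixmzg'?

olive

f(5)→b(1) and r(17)→t(19) fit y≡21x+0 (mod 26); the inverse of 21 mod 26 is 5. Each letter's alphabet position (a=0..z=25) is mapped through 21·x+0 mod 26 — an affine cipher.
Decoding ixmzg: i(8)→5·(8−0)≡14=o; x(23)→5·(23−0)≡11=l; m(12)→5·(12−0)≡8=i; z(25)→5·(25−0)≡21=v; g(6)→5·(6−0)≡4=e (all mod 26).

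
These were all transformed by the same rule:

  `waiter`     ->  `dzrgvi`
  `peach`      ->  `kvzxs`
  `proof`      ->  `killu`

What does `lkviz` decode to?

opera

Each pair mirrors across the alphabet (w↔d, a↔z, i↔r): positions sum to 25. Letters are reflected about the middle of the alphabet (position → 25−position): Atbash.
Reversing it on lkviz: l↔o, k↔p, v↔e, i↔r, z↔a.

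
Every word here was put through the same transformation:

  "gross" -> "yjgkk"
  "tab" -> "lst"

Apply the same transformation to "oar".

Compare letters: g→y is +18, r→j is +18, o→g is +18 — a constant shift. It's a constant shift of +18 (ROT18).
On oar: o+18=g, a+18=s, r+18=j.

gsj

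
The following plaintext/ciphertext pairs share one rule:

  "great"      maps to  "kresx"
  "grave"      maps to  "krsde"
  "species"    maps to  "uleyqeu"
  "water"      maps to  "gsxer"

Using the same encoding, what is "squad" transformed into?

uoasb

g(6)→k(10) and r(17)→r(17) fit y≡3x+18 (mod 26); the inverse of 3 mod 26 is 9. Treating letters as 0–25, the rule is x ↦ 3x + 18 (mod 26).
For squad: s(18)→3·18+18≡20=u; q(16)→3·16+18≡14=o; u(20)→3·20+18≡0=a; a(0)→3·0+18≡18=s; d(3)→3·3+18≡1=b (all mod 26).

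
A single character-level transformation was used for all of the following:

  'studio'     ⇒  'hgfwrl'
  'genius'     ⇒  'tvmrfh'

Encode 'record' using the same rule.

ivxliw

Each pair mirrors across the alphabet (s↔h, t↔g, u↔f): positions sum to 25. Letters are reflected about the middle of the alphabet (position → 25−position): Atbash.
Applying it to record: r↔i, e↔v, c↔x, o↔l, r↔i, d↔w.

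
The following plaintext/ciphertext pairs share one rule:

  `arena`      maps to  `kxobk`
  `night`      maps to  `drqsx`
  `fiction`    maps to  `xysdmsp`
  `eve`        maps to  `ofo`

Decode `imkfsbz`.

Two steps: reverse the string, then apply a Caesar shift of +10.
Decoding imkfsbz: shift back: i−10=y, m−10=c, k−10=a, f−10=v, s−10=i, b−10=r, z−10=p → ycavirp; then reverse → privacy.

privacy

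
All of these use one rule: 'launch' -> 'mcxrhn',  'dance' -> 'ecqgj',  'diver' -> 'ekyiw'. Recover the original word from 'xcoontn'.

walking

In launch: l→m is +1, a→c is +2, u→x is +3, n→r is +4 — the shift increases by 1 each position. Letter i (0-indexed) is shifted by i+1, so successive shifts are 1, 2, 3, ….
Undoing it on xcoontn: x−1=w, c−2=a, o−3=l, o−4=k, n−5=i, t−6=n, n−7=g.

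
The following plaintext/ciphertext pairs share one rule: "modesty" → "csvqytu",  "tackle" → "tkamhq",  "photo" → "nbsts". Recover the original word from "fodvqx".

burden

m(12)→c(2) and o(14)→s(18) fit y≡21x+10 (mod 26); the inverse of 21 mod 26 is 5. Treating letters as 0–25, the rule is x ↦ 21x + 10 (mod 26).
Decoding fodvqx: f(5)→5·(5−10)≡1=b; o(14)→5·(14−10)≡20=u; d(3)→5·(3−10)≡17=r; v(21)→5·(21−10)≡3=d; q(16)→5·(16−10)≡4=e; x(23)→5·(23−10)≡13=n (all mod 26).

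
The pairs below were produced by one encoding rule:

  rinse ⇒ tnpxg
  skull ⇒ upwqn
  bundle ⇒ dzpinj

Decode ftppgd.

Shifts by position in rinse: pos 0: r→t (+2), pos 1: i→n (+5), pos 2: n→p (+2), pos 3: s→x (+5) — repeating every 2. A repeating key of period 2 is used — shifts +2, +5 over and over.
Decoding ftppgd: f−2=d, t−5=o, p−2=n, p−5=k, g−2=e, d−5=y.

donkey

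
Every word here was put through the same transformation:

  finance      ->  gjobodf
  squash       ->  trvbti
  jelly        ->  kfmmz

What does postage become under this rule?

Compare letters: f→g is +1, i→j is +1, n→o is +1 — a constant shift. Every letter moves 1 place later in the alphabet, wrapping around z→a.
Applying it to postage: p+1=q, o+1=p, s+1=t, t+1=u, a+1=b, g+1=h, e+1=f.

qptubhf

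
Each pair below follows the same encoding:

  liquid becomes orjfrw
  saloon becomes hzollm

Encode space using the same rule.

Each pair mirrors across the alphabet (l↔o, i↔r, q↔j): positions sum to 25. This is the alphabet-reversal cipher (Atbash): a becomes z, b becomes y, etc.
Applying it to space: s↔h, p↔k, a↔z, c↔x, e↔v.

hkzxv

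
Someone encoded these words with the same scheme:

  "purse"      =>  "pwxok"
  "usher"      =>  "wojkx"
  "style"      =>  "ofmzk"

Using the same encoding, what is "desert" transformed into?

p(15)→p(15) and u(20)→w(22) fit y≡17x+20 (mod 26); the inverse of 17 mod 26 is 23. Each letter's alphabet position (a=0..z=25) is mapped through 17·x+20 mod 26 — an affine cipher.
Applying it to desert: d(3)→17·3+20≡19=t; e(4)→17·4+20≡10=k; s(18)→17·18+20≡14=o; e(4)→17·4+20≡10=k; r(17)→17·17+20≡23=x; t(19)→17·19+20≡5=f (all mod 26).

tkokxf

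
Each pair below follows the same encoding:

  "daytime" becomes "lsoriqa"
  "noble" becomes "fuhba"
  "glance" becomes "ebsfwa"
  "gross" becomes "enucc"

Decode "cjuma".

d(3)→l(11) and a(0)→s(18) fit y≡15x+18 (mod 26); the inverse of 15 mod 26 is 7. Treating letters as 0–25, the rule is x ↦ 15x + 18 (mod 26).
Undoing it on cjuma: c(2)→7·(2−18)≡18=s; j(9)→7·(9−18)≡15=p; u(20)→7·(20−18)≡14=o; m(12)→7·(12−18)≡10=k; a(0)→7·(0−18)≡4=e (all mod 26).

spoke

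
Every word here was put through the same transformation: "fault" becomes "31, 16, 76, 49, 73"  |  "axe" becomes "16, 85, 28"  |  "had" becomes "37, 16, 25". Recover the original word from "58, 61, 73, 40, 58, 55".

f(#6)→31 and a(#1)→16: differences scale by 3, so n = 3·pos + 13. The formula is n = 3×(alphabet index, a=1) + 13.
Undoing it on 58, 61, 73, 40, 58, 55: 58→(58−13)÷3=15=o, 61→(61−13)÷3=16=p, 73→(73−13)÷3=20=t, 40→(40−13)÷3=9=i, 58→(58−13)÷3=15=o, 55→(55−13)÷3=14=n.

option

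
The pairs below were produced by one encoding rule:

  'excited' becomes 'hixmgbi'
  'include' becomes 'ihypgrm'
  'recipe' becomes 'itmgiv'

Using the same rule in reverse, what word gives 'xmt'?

pit

The output letters match the input read backwards, each shifted +4: excited reversed is deticxe. Two steps: reverse the string, then apply a Caesar shift of +4.
Reversing it on xmt: shift back: x−4=t, m−4=i, t−4=p → tip; then reverse → pit.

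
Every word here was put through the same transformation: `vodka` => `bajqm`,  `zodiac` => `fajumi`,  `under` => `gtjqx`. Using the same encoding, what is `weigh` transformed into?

The shift depends on letter class: consonant v→b is +6, but vowel o→a is +12. The rule splits by letter class: vowels +12, consonants +6.
On weigh: w(cons)+6=c, e(vowel)+12=q, i(vowel)+12=u, g(cons)+6=m, h(cons)+6=n.

cqumn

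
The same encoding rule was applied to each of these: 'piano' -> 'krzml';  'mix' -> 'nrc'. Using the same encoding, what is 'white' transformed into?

dsrgv

Letters are reflected about the middle of the alphabet (position → 25−position): Atbash.
On white: w↔d, h↔s, i↔r, t↔g, e↔v.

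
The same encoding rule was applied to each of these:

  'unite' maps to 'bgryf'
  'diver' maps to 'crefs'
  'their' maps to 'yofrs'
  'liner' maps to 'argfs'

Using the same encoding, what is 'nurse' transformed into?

u(20)→b(1) and n(13)→g(6) fit y≡3x+19 (mod 26); the inverse of 3 mod 26 is 9. This is an affine cipher: with a=0,…,z=25, each position x becomes (3x+19) mod 26.
Applying it to nurse: n(13)→3·13+19≡6=g; u(20)→3·20+19≡1=b; r(17)→3·17+19≡18=s; s(18)→3·18+19≡21=v; e(4)→3·4+19≡5=f (all mod 26).

gbsvf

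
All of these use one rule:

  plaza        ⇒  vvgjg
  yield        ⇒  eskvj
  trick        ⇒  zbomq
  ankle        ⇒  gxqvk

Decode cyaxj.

Shifts by position in plaza: pos 0: p→v (+6), pos 1: l→v (+10), pos 2: a→g (+6), pos 3: z→j (+10) — repeating every 2. It's a Vigenère-style cipher with numeric key [6,10]: position i shifts by key[i mod 2].
Decoding cyaxj: c−6=w, y−10=o, a−6=u, x−10=n, j−6=d.

wound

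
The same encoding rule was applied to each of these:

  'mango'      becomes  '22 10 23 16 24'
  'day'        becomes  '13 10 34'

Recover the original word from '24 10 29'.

oat

Each letter is replaced by its alphabet position (a=1..z=26) + 9.
Reversing it on 24 10 29: 24→(24−9)÷1=15=o, 10→(10−9)÷1=1=a, 29→(29−9)÷1=20=t.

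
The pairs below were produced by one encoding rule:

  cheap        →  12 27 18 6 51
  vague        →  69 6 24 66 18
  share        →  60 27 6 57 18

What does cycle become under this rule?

c(#3)→12 and h(#8)→27: differences scale by 3, so n = 3·pos + 3. With a=1..z=26, the number is 3·pos + 3.
For cycle: c=3→12, y=25→78, c=3→12, l=12→39, e=5→18.

12 78 12 39 18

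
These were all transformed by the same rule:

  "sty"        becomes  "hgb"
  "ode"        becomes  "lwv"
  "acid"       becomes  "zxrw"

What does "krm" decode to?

pin

Each pair mirrors across the alphabet (s↔h, t↔g, y↔b): positions sum to 25. This is the alphabet-reversal cipher (Atbash): a becomes z, b becomes y, etc.
Decoding krm: k↔p, r↔i, m↔n.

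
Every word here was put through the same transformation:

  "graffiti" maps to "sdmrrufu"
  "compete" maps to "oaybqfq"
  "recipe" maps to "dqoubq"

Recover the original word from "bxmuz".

It's a constant shift of +12 (ROT12).
Undoing it on bxmuz: b−12=p, x−12=l, m−12=a, u−12=i, z−12=n.

plain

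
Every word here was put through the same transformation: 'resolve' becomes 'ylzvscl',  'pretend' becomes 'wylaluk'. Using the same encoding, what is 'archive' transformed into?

hyjopcl

It's a constant shift of +7 (ROT7).
On archive: a+7=h, r+7=y, c+7=j, h+7=o, i+7=p, v+7=c, e+7=l.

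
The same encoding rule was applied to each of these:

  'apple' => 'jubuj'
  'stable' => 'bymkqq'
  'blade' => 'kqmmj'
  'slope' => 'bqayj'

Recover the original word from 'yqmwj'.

Shifts by position in apple: pos 0: a→j (+9), pos 1: p→u (+5), pos 2: p→b (+12), pos 3: l→u (+9), pos 4: e→j (+5) — repeating every 3. The shifts repeat in a cycle of length 3: positions 0,1,… shift by +9, +5, +12, then the pattern repeats.
Undoing it on yqmwj: y−9=p, q−5=l, m−12=a, w−9=n, j−5=e.

plane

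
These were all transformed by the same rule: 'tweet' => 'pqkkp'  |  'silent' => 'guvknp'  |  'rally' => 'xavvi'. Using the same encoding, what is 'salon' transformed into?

Treating letters as 0–25, the rule is x ↦ 9x + 0 (mod 26).
For salon: s(18)→9·18+0≡6=g; a(0)→9·0+0≡0=a; l(11)→9·11+0≡21=v; o(14)→9·14+0≡22=w; n(13)→9·13+0≡13=n (all mod 26).

gavwn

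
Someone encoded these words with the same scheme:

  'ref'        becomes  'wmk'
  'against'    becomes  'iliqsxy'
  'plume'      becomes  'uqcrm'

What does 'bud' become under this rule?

gci

Vowels shift forward by 8 and consonants shift forward by 5.
For bud: b(cons)+5=g, u(vowel)+8=c, d(cons)+5=i.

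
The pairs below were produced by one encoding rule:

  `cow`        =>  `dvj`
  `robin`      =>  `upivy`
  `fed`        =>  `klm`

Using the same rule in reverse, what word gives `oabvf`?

youth

The output letters match the input read backwards, each shifted +7: cow reversed is woc. The word is reversed, then every letter is shifted forward by 7.
Reversing it on oabvf: shift back: o−7=h, a−7=t, b−7=u, v−7=o, f−7=y → htuoy; then reverse → youth.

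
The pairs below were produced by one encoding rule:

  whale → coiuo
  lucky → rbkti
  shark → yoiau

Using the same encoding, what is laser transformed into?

rhanb

In whale: w→c is +6, h→o is +7, a→i is +8, l→u is +9 — the shift increases by 1 each position. Letter i (0-indexed) is shifted by i+6, so successive shifts are 6, 7, 8, ….
For laser: l+6=r, a+7=h, s+8=a, e+9=n, r+10=b.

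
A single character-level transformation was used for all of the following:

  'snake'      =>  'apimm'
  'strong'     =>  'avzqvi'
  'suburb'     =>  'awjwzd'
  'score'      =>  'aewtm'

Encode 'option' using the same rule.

Shifts by position in snake: pos 0: s→a (+8), pos 1: n→p (+2), pos 2: a→i (+8), pos 3: k→m (+2) — repeating every 2. A repeating key of period 2 is used — shifts +8, +2 over and over.
For option: o+8=w, p+2=r, t+8=b, i+2=k, o+8=w, n+2=p.

wrbkwp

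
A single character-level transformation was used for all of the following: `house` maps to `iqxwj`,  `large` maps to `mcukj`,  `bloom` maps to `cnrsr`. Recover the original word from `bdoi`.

In house: h→i is +1, o→q is +2, u→x is +3, s→w is +4 — the shift increases by 1 each position. Each letter shifts forward by (position + 1), i.e. 1, 2, 3, … — the shift grows by one for each successive letter.
Undoing it on bdoi: b−1=a, d−2=b, o−3=l, i−4=e.

able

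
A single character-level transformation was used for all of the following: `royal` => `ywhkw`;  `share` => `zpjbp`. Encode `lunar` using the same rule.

In royal: r→y is +7, o→w is +8, y→h is +9, a→k is +10 — the shift increases by 1 each position. Letter i (0-indexed) is shifted by i+7, so successive shifts are 7, 8, 9, ….
Applying it to lunar: l+7=s, u+8=c, n+9=w, a+10=k, r+11=c.

scwkc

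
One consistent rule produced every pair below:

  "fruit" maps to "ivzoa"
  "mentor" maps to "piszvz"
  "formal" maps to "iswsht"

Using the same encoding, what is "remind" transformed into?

uiroul

In fruit: f→i is +3, r→v is +4, u→z is +5, i→o is +6 — the shift increases by 1 each position. Letter i (0-indexed) is shifted by i+3, so successive shifts are 3, 4, 5, ….
On remind: r+3=u, e+4=i, m+5=r, i+6=o, n+7=u, d+8=l.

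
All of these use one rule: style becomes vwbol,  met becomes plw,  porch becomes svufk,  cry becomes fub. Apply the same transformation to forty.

ivuwb

Two shifts are in play — +7 for a/e/i/o/u, +3 for every other letter.
On forty: f(cons)+3=i, o(vowel)+7=v, r(cons)+3=u, t(cons)+3=w, y(cons)+3=b.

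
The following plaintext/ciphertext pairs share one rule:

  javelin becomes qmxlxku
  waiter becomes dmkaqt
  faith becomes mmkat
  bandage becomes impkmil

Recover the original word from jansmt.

collar

The shifts repeat in a cycle of length 3: positions 0,1,… shift by +7, +12, +2, then the pattern repeats.
Undoing it on jansmt: j−7=c, a−12=o, n−2=l, s−7=l, m−12=a, t−2=r.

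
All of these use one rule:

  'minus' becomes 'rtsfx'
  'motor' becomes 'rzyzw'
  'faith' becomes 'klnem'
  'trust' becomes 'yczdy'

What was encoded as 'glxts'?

basin

Shifts by position in minus: pos 0: m→r (+5), pos 1: i→t (+11), pos 2: n→s (+5), pos 3: u→f (+11) — repeating every 2. A repeating key of period 2 is used — shifts +5, +11 over and over.
Undoing it on glxts: g−5=b, l−11=a, x−5=s, t−11=i, s−5=n.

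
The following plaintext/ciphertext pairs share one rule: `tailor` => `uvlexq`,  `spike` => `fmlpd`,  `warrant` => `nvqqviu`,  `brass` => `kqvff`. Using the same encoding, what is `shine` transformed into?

Each letter's alphabet position (a=0..z=25) is mapped through 15·x+21 mod 26 — an affine cipher.
Applying it to shine: s(18)→15·18+21≡5=f; h(7)→15·7+21≡22=w; i(8)→15·8+21≡11=l; n(13)→15·13+21≡8=i; e(4)→15·4+21≡3=d (all mod 26).

fwlid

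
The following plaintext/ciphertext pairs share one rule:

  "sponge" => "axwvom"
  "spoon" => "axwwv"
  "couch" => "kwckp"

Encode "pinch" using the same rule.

Compare letters: s→a is +8, p→x is +8, o→w is +8 — a constant shift. This is a Caesar cipher with shift 8.
On pinch: p+8=x, i+8=q, n+8=v, c+8=k, h+8=p.

xqvkp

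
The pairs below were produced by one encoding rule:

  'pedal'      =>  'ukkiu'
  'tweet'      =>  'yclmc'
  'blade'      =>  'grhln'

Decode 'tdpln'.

In pedal: p→u is +5, e→k is +6, d→k is +7, a→i is +8 — the shift increases by 1 each position. Letter i (0-indexed) is shifted by i+5, so successive shifts are 5, 6, 7, ….
Undoing it on tdpln: t−5=o, d−6=x, p−7=i, l−8=d, n−9=e.

oxide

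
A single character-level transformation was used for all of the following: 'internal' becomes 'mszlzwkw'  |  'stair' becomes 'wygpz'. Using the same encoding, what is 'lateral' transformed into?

pfzlzjv

In internal: i→m is +4, n→s is +5, t→z is +6, e→l is +7 — the shift increases by 1 each position. The shift increases by 1 at each position, starting from +4: 4, 5, 6, ….
On lateral: l+4=p, a+5=f, t+6=z, e+7=l, r+8=z, a+9=j, l+10=v.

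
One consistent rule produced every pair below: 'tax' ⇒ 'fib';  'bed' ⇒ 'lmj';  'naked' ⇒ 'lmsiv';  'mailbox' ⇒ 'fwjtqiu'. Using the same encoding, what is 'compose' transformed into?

mawxuwk

Two steps: reverse the string, then apply a Caesar shift of +8.
Applying it to compose: reverse → esopmoc; then shift: e+8=m, s+8=a, o+8=w, p+8=x, m+8=u, o+8=w, c+8=k.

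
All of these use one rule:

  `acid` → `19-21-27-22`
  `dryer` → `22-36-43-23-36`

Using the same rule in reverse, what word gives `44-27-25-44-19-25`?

a is letter #1 and maps to 19: an offset of 18. Each letter is replaced by its alphabet position (a=1..z=26) + 18.
Decoding 44-27-25-44-19-25: 44→(44−18)÷1=26=z, 27→(27−18)÷1=9=i, 25→(25−18)÷1=7=g, 44→(44−18)÷1=26=z, 19→(19−18)÷1=1=a, 25→(25−18)÷1=7=g.

zigzag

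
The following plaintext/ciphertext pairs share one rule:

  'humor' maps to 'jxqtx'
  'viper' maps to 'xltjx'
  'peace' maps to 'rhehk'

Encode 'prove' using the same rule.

rusak

Letter i (0-indexed) is shifted by i+2, so successive shifts are 2, 3, 4, ….
For prove: p+2=r, r+3=u, o+4=s, v+5=a, e+6=k.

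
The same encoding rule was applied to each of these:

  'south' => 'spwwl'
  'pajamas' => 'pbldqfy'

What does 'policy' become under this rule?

Each letter shifts forward by its position index (0, 1, 2, …) — the shift grows by one for each successive letter.
Applying it to policy: p+0=p, o+1=p, l+2=n, i+3=l, c+4=g, y+5=d.

ppnlgd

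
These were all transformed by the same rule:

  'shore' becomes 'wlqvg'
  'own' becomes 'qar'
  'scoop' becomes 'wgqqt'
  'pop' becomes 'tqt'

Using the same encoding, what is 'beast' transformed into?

fgcwx

The shift depends on letter class: consonant s→w is +4, but vowel o→q is +2. Vowels shift forward by 2 and consonants shift forward by 4.
On beast: b(cons)+4=f, e(vowel)+2=g, a(vowel)+2=c, s(cons)+4=w, t(cons)+4=x.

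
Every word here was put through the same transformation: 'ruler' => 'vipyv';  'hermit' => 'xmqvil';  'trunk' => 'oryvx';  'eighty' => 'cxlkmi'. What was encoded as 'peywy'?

The output letters match the input read backwards, each shifted +4: ruler reversed is relur. The word is reversed, then every letter is shifted forward by 4.
Reversing it on peywy: shift back: p−4=l, e−4=a, y−4=u, w−4=s, y−4=u → lausu; then reverse → usual.

usual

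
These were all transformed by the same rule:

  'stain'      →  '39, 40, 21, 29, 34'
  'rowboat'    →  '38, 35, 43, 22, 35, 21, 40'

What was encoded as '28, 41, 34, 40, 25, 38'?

hunter

s is letter #19 and maps to 39: an offset of 20. The number is (letter's place in the alphabet, a=1) + 20.
Undoing it on 28, 41, 34, 40, 25, 38: 28→(28−20)÷1=8=h, 41→(41−20)÷1=21=u, 34→(34−20)÷1=14=n, 40→(40−20)÷1=20=t, 25→(25−20)÷1=5=e, 38→(38−20)÷1=18=r.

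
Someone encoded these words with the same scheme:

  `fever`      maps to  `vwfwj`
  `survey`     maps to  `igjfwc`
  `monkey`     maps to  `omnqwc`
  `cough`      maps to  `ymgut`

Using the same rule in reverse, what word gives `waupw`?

eagle

f(5)→v(21) and e(4)→w(22) fit y≡25x+0 (mod 26); the inverse of 25 mod 26 is 25. Each letter's alphabet position (a=0..z=25) is mapped through 25·x+0 mod 26 — an affine cipher.
Decoding waupw: w(22)→25·(22−0)≡4=e; a(0)→25·(0−0)≡0=a; u(20)→25·(20−0)≡6=g; p(15)→25·(15−0)≡11=l; w(22)→25·(22−0)≡4=e (all mod 26).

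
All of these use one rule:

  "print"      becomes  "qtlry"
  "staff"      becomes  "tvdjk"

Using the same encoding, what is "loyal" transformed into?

mqbeq

The shift increases by 1 at each position, starting from +1: 1, 2, 3, ….
For loyal: l+1=m, o+2=q, y+3=b, a+4=e, l+5=q.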